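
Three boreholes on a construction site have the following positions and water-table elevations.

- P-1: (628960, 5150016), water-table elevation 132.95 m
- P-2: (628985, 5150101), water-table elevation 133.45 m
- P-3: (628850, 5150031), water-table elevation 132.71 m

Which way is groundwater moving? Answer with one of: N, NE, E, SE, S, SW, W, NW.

Three-point gradient (reference P-1): Δ to P-2 = (25, 85, +0.50), Δ to P-3 = (-110, 15, -0.24).
∂h/∂x = +0.002869, ∂h/∂y = +0.005039 (det = 9725).
Flow = −∇h = (-0.002869 east, -0.005039 north), which points southwest.

SW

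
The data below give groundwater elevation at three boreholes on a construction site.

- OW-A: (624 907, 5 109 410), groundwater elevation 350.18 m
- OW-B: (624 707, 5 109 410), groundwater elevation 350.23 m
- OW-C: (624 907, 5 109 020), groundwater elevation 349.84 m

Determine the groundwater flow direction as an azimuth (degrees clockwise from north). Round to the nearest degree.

∂h/∂x = (350.23 − 350.18) / (624707 − 624907) = -0.0002500
∂h/∂y = (349.84 − 350.18) / (5109020 − 5109410) = +0.0008718
Flow direction (−∇h) has components (+0.0002500 E, -0.0008718 N).
Azimuth = atan2(E, N) = atan2(+0.0002500, -0.0008718) = 164.0° ≈ 164°.

164°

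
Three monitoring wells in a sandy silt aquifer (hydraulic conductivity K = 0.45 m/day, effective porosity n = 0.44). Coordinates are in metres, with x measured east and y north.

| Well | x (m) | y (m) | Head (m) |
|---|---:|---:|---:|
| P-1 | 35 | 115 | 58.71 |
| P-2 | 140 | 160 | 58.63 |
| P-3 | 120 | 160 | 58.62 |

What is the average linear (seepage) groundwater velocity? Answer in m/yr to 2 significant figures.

With h = a·x + b·y + c and P-1 as origin, the differences give:
  105·a + 45·b = -0.08
  85·a + 45·b = -0.09
Eliminate b (×45 and ×45, subtract): 900·a = 0.450 → a = ∂h/∂x = +0.0005000
Back-substitute: b = ∂h/∂y = -0.002944.
|∇h| = √(0.0005000² + -0.002944²) = 0.002986
Seepage velocity v = K·i/n = 0.45 × 0.002986 / 0.44 = 0.003054 m/day = 1.115 m/yr.

1.1 m/yr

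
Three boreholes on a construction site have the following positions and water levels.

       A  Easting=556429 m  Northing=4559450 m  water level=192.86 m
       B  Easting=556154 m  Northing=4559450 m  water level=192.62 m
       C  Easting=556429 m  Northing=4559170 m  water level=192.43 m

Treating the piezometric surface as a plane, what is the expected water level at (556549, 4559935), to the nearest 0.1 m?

∂h/∂x = (192.62 − 192.86) / (556154 − 556429) = +0.0008727
∂h/∂y = (192.43 − 192.86) / (4559170 − 4559450) = +0.001536
h(556549, 4559935) = 192.86 + (+0.0008727)·(120) + (+0.001536)·(485) = 192.86 +0.105 +0.745 = 193.710 m.

193.7 m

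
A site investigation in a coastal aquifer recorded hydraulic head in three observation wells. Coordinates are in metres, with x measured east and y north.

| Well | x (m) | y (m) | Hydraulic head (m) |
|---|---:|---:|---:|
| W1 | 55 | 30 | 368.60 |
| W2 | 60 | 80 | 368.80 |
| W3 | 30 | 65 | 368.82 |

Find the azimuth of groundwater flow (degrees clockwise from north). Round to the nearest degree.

Differences from W1: to W2 (Δx, Δy, Δh) = (5, 50, +0.20); to W3 = (-25, 35, +0.22).
Solve a·Δx + b·Δy = Δh: det = 5·35 − (-25)·50 = 1425.
∂h/∂x = [(+0.20)·35 − (+0.22)·50] / 1425 = -0.002807
∂h/∂y = [5·(+0.22) − (-25)·(+0.20)] / 1425 = +0.004281
Flow direction (−∇h) has components (+0.002807 E, -0.004281 N).
Azimuth = atan2(E, N) = atan2(+0.002807, -0.004281) = 146.7° ≈ 147°.

147°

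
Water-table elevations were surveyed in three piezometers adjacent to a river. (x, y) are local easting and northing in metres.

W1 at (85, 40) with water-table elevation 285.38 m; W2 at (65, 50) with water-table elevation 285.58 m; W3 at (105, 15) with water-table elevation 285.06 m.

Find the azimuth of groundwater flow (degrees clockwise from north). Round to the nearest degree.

143°

With h = a·x + b·y + c and W1 as origin, the differences give:
  (-20)·a + 10·b = +0.20
  20·a + (-25)·b = -0.32
Eliminate b (×(-25) and ×10, subtract): 300·a = -1.800 → a = ∂h/∂x = -0.006000
Back-substitute: b = ∂h/∂y = +0.008000.
Flow direction (−∇h) has components (+0.006000 E, -0.008000 N).
Azimuth = atan2(E, N) = atan2(+0.006000, -0.008000) = 143.1° ≈ 143°.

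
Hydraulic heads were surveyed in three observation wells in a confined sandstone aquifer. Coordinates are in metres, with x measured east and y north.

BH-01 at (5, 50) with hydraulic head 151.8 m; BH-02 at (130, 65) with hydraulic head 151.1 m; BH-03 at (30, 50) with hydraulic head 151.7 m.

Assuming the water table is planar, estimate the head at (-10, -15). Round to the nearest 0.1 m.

Differences from BH-01: to BH-02 (Δx, Δy, Δh) = (125, 15, -0.7); to BH-03 = (25, 0, -0.1).
Solve a·Δx + b·Δy = Δh: det = 125·0 − 25·15 = -375.
∂h/∂x = [(-0.7)·0 − (-0.1)·15] / -375 = -0.004000
∂h/∂y = [125·(-0.1) − 25·(-0.7)] / -375 = -0.01333
h(-10, -15) = 151.8 + (-0.004000)·(-15) + (-0.01333)·(-65) = 151.8 +0.060 +0.867 = 152.727 m.

152.7 m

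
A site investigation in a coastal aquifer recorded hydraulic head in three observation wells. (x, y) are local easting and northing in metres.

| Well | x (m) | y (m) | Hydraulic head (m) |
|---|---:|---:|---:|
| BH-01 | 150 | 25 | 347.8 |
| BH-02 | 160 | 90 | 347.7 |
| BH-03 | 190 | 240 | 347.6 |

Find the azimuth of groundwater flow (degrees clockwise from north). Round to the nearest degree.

283°

Differences from BH-01: to BH-02 (Δx, Δy, Δh) = (10, 65, -0.1); to BH-03 = (40, 215, -0.2).
Solve a·Δx + b·Δy = Δh: det = 10·215 − 40·65 = -450.
∂h/∂x = [(-0.1)·215 − (-0.2)·65] / -450 = +0.01889
∂h/∂y = [10·(-0.2) − 40·(-0.1)] / -450 = -0.004444
Flow direction (−∇h) has components (-0.01889 E, +0.004444 N).
Azimuth = atan2(E, N) = atan2(-0.01889, +0.004444) = 283.2° ≈ 283°.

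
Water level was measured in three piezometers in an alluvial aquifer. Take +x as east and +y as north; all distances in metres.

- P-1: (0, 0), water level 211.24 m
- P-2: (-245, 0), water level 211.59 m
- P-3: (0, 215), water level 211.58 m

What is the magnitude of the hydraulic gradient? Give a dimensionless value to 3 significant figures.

0.00213

∂h/∂x = (211.59 − 211.24) / (-245 − 0) = -0.001429
∂h/∂y = (211.58 − 211.24) / (215 − 0) = +0.001581
|∇h| = √(-0.001429² + 0.001581²) = 0.002131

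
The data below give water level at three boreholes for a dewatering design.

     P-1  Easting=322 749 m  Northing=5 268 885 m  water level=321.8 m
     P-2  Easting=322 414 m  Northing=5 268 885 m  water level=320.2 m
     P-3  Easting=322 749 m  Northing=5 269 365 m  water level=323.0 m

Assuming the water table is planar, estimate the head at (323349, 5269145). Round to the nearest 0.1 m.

325.3 m

∂h/∂x = (320.2 − 321.8) / (322414 − 322749) = +0.004776
∂h/∂y = (323.0 − 321.8) / (5269365 − 5268885) = +0.002500
h(323349, 5269145) = 321.8 + (+0.004776)·(600) + (+0.002500)·(260) = 321.8 +2.866 +0.650 = 325.316 m.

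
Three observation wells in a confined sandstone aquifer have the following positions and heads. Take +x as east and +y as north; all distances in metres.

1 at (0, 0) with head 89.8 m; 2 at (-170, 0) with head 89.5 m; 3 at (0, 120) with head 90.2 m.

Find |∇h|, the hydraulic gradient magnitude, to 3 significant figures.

∂h/∂x = (89.5 − 89.8) / (-170 − 0) = +0.001765
∂h/∂y = (90.2 − 89.8) / (120 − 0) = +0.003333
|∇h| = √(0.001765² + 0.003333²) = 0.003771

0.00377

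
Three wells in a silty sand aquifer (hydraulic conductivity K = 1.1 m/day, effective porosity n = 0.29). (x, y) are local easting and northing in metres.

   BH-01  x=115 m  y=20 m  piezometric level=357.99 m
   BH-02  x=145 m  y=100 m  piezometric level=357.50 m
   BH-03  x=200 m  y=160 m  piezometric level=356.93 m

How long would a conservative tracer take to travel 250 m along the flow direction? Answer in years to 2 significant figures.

With h = a·x + b·y + c and BH-01 as origin, the differences give:
  30·a + 80·b = -0.49
  85·a + 140·b = -1.06
Eliminate b (×140 and ×80, subtract): -2600·a = 16.200 → a = ∂h/∂x = -0.006231
Back-substitute: b = ∂h/∂y = -0.003788.
|∇h| = √(-0.006231² + -0.003788²) = 0.007292
Seepage velocity v = K·i/n = 1.1 × 0.007292 / 0.29 = 0.02766 m/day.
t = 250 / 0.02766 = 9038 days = 24.7 years.

25 years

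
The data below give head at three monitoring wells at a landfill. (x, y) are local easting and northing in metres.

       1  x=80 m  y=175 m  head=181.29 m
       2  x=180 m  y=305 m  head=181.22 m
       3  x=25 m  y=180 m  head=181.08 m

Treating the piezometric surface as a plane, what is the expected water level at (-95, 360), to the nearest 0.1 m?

180.1 m

Three-point gradient (reference 1): Δ to 2 = (100, 130, -0.07), Δ to 3 = (-55, 5, -0.21).
∂h/∂x = +0.003523, ∂h/∂y = -0.003248 (det = 7650).
h(-95, 360) = 181.29 + (+0.003523)·(-175) + (-0.003248)·(185) = 181.29 -0.617 -0.601 = 180.073 m.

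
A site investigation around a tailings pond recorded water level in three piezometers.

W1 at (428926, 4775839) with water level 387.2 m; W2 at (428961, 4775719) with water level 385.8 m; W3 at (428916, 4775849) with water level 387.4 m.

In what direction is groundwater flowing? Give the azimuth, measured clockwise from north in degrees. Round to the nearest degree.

125°

Differences from W1: to W2 (Δx, Δy, Δh) = (35, -120, -1.4); to W3 = (-10, 10, +0.2).
Solve a·Δx + b·Δy = Δh: det = 35·10 − (-10)·(-120) = -850.
∂h/∂x = [(-1.4)·10 − (+0.2)·(-120)] / -850 = -0.01176
∂h/∂y = [35·(+0.2) − (-10)·(-1.4)] / -850 = +0.008235
Flow direction (−∇h) has components (+0.01176 E, -0.008235 N).
Azimuth = atan2(E, N) = atan2(+0.01176, -0.008235) = 125.0° ≈ 125°.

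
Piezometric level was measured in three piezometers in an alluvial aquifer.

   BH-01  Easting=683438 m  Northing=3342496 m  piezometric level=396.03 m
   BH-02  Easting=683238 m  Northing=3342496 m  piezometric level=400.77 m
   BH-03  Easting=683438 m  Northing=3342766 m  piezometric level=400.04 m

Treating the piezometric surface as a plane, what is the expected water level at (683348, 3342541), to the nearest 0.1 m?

398.8 m

∂h/∂x = (400.77 − 396.03) / (683238 − 683438) = -0.02370
∂h/∂y = (400.04 − 396.03) / (3342766 − 3342496) = +0.01485
h(683348, 3342541) = 396.03 + (-0.02370)·(-90) + (+0.01485)·(45) = 396.03 +2.133 +0.668 = 398.831 m.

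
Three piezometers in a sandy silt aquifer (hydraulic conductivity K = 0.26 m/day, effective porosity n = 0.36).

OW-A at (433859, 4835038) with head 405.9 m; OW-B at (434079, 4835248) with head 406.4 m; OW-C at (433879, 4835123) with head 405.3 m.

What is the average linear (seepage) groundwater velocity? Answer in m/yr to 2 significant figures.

With h = a·x + b·y + c and OW-A as origin, the differences give:
  220·a + 210·b = +0.5
  20·a + 85·b = -0.6
Eliminate b (×85 and ×210, subtract): 14500·a = 168.50 → a = ∂h/∂x = +0.01162
Back-substitute: b = ∂h/∂y = -0.009793.
|∇h| = √(0.01162² + -0.009793²) = 0.0152
Seepage velocity v = K·i/n = 0.26 × 0.0152 / 0.36 = 0.01098 m/day = 4.01 m/yr.

4.0 m/yr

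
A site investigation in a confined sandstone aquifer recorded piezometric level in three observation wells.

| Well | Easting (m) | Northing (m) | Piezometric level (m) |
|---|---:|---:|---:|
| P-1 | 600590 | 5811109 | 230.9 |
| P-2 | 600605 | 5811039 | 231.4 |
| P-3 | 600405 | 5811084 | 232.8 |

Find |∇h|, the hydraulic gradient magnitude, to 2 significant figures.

Differences from P-1: to P-2 (Δx, Δy, Δh) = (15, -70, +0.5); to P-3 = (-185, -25, +1.9).
Determinant of the coordinate differences = 15·(-25) − (-185)·(-70) = -13325.
∂h/∂x = [(+0.5)·(-25) − (+1.9)·(-70)] / -13325 = -0.009043
∂h/∂y = [15·(+1.9) − (-185)·(+0.5)] / -13325 = -0.009081
|∇h| = √(-0.009043² + -0.009081²) = 0.01282

0.013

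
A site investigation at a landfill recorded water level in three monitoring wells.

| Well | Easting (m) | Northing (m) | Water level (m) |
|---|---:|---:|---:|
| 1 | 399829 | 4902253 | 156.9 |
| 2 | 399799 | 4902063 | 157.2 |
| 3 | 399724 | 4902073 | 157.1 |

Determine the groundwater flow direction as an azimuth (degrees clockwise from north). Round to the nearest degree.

Differences from 1: to 2 (Δx, Δy, Δh) = (-30, -190, +0.3); to 3 = (-105, -180, +0.2).
Solve a·Δx + b·Δy = Δh: det = (-30)·(-180) − (-105)·(-190) = -14550.
∂h/∂x = [(+0.3)·(-180) − (+0.2)·(-190)] / -14550 = +0.001100
∂h/∂y = [(-30)·(+0.2) − (-105)·(+0.3)] / -14550 = -0.001753
Flow direction (−∇h) has components (-0.001100 E, +0.001753 N).
Azimuth = atan2(E, N) = atan2(-0.001100, +0.001753) = 327.9° ≈ 328°.

328°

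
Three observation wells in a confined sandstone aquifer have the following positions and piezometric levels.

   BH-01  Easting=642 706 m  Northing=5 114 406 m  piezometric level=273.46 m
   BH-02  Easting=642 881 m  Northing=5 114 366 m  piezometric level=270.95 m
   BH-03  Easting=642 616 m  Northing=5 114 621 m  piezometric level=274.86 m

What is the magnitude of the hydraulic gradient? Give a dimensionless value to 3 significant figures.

Taking BH-01 as reference: BH-02−BH-01 = (175, -40, -2.51); BH-03−BH-01 = (-90, 215, +1.40).
Determinant of the coordinate differences = 175·215 − (-90)·(-40) = 34025.
∂h/∂x = [(-2.51)·215 − (+1.40)·(-40)] / 34025 = -0.01421
∂h/∂y = [175·(+1.40) − (-90)·(-2.51)] / 34025 = +0.0005614
|∇h| = √(-0.01421² + 0.0005614²) = 0.01422

0.0142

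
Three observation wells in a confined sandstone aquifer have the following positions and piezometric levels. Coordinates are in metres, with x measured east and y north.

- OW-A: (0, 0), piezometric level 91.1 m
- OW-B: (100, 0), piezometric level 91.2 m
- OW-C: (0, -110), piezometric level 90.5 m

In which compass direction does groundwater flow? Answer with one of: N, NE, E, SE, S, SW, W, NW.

∂h/∂x = (91.2 − 91.1) / (100 − 0) = +0.001000
∂h/∂y = (90.5 − 91.1) / (-110 − 0) = +0.005455
Flow = −∇h = (-0.001000 east, -0.005455 north), which points south.

S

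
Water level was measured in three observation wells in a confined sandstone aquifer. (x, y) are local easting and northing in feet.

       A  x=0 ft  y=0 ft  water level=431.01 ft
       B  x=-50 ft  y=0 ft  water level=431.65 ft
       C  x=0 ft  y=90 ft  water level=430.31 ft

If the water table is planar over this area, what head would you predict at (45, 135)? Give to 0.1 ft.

429.4 ft

∂h/∂x = (431.65 − 431.01) / (-50 − 0) = -0.01280
∂h/∂y = (430.31 − 431.01) / (90 − 0) = -0.007778
h(45, 135) = 431.01 + (-0.01280)·(45) + (-0.007778)·(135) = 431.01 -0.576 -1.050 = 429.384 ft.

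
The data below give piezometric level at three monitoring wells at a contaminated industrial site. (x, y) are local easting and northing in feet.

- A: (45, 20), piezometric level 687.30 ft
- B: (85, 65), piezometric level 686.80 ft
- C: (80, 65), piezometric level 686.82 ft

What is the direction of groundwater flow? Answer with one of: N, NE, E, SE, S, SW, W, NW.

NE

Three-point gradient (reference A): Δ to B = (40, 45, -0.50), Δ to C = (35, 45, -0.48).
∂h/∂x = -0.004000, ∂h/∂y = -0.007556 (det = 225).
Flow = −∇h = (+0.004000 east, +0.007556 north), which points northeast.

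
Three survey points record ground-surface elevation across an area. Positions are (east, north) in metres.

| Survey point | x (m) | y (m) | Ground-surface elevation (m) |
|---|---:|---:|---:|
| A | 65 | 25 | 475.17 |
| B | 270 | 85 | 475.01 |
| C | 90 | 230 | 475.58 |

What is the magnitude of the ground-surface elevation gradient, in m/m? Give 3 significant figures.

0.00259 m/m

Three-point gradient (reference A): Δ to B = (205, 60, -0.16), Δ to C = (25, 205, +0.41).
∂z/∂x = -0.001416, ∂z/∂y = +0.002173 (det = 40525).
|∇f| = √(-0.001416² + 0.002173²) = 0.002594 m/m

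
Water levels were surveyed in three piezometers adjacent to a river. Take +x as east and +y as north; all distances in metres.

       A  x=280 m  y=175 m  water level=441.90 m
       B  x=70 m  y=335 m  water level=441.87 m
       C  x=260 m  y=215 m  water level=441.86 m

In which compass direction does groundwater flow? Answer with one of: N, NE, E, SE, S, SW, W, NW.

NE

With h = a·x + b·y + c and A as origin, the differences give:
  (-210)·a + 160·b = -0.03
  (-20)·a + 40·b = -0.04
Eliminate b (×40 and ×160, subtract): -5200·a = 5.200 → a = ∂h/∂x = -0.0010000
Back-substitute: b = ∂h/∂y = -0.001500.
Flow = −∇h = (+0.0010000 east, +0.001500 north), which points northeast.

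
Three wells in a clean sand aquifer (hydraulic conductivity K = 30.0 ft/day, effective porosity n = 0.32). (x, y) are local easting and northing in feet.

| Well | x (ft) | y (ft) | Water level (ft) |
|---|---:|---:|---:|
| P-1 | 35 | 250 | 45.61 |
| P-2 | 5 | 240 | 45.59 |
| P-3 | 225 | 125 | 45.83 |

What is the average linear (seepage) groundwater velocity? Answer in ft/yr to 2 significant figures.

Differences from P-1: to P-2 (Δx, Δy, Δh) = (-30, -10, -0.02); to P-3 = (190, -125, +0.22).
Determinant of the coordinate differences = (-30)·(-125) − 190·(-10) = 5650.
∂h/∂x = [(-0.02)·(-125) − (+0.22)·(-10)] / 5650 = +0.0008319
∂h/∂y = [(-30)·(+0.22) − 190·(-0.02)] / 5650 = -0.0004956
|∇h| = √(0.0008319² + -0.0004956²) = 0.0009683
Seepage velocity v = K·i/n = 30.0 × 0.0009683 / 0.32 = 0.09078 ft/day = 33.16 ft/yr.

33 ft/yr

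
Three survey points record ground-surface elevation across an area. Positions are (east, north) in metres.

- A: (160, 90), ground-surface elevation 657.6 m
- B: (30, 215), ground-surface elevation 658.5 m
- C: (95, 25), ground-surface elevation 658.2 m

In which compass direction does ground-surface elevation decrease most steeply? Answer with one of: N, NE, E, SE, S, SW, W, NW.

E

Differences from A: to B (Δx, Δy, Δh) = (-130, 125, +0.9); to C = (-65, -65, +0.6).
Determinant of the coordinate differences = (-130)·(-65) − (-65)·125 = 16575.
∂z/∂x = [(+0.9)·(-65) − (+0.6)·125] / 16575 = -0.008054
∂z/∂y = [(-130)·(+0.6) − (-65)·(+0.9)] / 16575 = -0.001176
Steepest decrease is along −∇f = (+0.008054 E, +0.001176 N) → east.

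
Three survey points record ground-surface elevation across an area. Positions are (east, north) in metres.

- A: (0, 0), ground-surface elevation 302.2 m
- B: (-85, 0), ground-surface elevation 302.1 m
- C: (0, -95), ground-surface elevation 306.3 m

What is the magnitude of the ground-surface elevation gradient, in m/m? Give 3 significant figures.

∂z/∂x = (302.1 − 302.2) / (-85 − 0) = +0.001176
∂z/∂y = (306.3 − 302.2) / (-95 − 0) = -0.04316
|∇f| = √(0.001176² + -0.04316²) = 0.04318 m/m

0.0432 m/m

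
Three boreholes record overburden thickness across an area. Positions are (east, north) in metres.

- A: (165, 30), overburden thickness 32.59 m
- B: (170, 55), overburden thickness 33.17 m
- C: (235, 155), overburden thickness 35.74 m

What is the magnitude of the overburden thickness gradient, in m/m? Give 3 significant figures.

With d = a·x + b·y + c and A as origin, the differences give:
  5·a + 25·b = +0.58
  70·a + 125·b = +3.15
Eliminate b (×125 and ×25, subtract): -1125·a = -6.250 → a = ∂d/∂x = +0.005556
Back-substitute: b = ∂d/∂y = +0.02209.
|∇f| = √(0.005556² + 0.02209²) = 0.02278 m/m

0.0228 m/m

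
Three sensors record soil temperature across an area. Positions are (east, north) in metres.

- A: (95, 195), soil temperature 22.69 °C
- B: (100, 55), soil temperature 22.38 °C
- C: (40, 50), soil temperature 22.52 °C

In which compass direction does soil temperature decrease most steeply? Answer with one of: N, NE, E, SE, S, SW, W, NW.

SE

Taking A as reference: B−A = (5, -140, -0.31); C−A = (-55, -145, -0.17).
Solve a·Δx + b·Δy = ΔT: det = 5·(-145) − (-55)·(-140) = -8425.
∂T/∂x = [(-0.31)·(-145) − (-0.17)·(-140)] / -8425 = -0.002510
∂T/∂y = [5·(-0.17) − (-55)·(-0.31)] / -8425 = +0.002125
Steepest decrease is along −∇f = (+0.002510 E, -0.002125 N) → southeast.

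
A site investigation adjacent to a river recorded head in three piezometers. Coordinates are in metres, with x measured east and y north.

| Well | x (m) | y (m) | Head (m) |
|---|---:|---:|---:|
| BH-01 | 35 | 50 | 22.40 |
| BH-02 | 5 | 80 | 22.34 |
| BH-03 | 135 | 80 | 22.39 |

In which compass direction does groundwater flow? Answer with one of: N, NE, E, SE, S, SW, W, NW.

With h = a·x + b·y + c and BH-01 as origin, the differences give:
  (-30)·a + 30·b = -0.06
  100·a + 30·b = -0.01
Eliminate b (×30 and ×30, subtract): -3900·a = -1.500 → a = ∂h/∂x = +0.0003846
Back-substitute: b = ∂h/∂y = -0.001615.
Flow = −∇h = (-0.0003846 east, +0.001615 north), which points north.

N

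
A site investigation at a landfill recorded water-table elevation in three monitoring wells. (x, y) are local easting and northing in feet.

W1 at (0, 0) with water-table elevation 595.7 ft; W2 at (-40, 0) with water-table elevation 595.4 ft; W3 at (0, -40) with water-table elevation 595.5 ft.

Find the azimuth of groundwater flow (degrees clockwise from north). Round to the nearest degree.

236°

∂h/∂x = (595.4 − 595.7) / (-40 − 0) = +0.007500
∂h/∂y = (595.5 − 595.7) / (-40 − 0) = +0.005000
Flow direction (−∇h) has components (-0.007500 E, -0.005000 N).
Azimuth = atan2(E, N) = atan2(-0.007500, -0.005000) = 236.3° ≈ 236°.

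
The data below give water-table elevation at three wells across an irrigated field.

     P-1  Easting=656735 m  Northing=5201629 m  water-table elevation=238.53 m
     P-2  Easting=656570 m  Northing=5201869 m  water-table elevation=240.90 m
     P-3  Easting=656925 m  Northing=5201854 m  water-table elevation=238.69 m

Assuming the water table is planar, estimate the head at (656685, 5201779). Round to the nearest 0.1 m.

Taking P-1 as reference: P-2−P-1 = (-165, 240, +2.37); P-3−P-1 = (190, 225, +0.16).
Determinant of the coordinate differences = (-165)·225 − 190·240 = -82725.
∂h/∂x = [(+2.37)·225 − (+0.16)·240] / -82725 = -0.005982
∂h/∂y = [(-165)·(+0.16) − 190·(+2.37)] / -82725 = +0.005762
h(656685, 5201779) = 238.53 + (-0.005982)·(-50) + (+0.005762)·(150) = 238.53 +0.299 +0.864 = 239.693 m.

239.7 m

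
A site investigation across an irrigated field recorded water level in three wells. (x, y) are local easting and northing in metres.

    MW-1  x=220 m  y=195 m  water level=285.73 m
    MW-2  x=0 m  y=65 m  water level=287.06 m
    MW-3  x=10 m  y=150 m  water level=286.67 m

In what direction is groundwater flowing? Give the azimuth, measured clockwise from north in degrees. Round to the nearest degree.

041°

With h = a·x + b·y + c and MW-1 as origin, the differences give:
  (-220)·a + (-130)·b = +1.33
  (-210)·a + (-45)·b = +0.94
Eliminate b (×(-45) and ×(-130), subtract): -17400·a = 62.350 → a = ∂h/∂x = -0.003583
Back-substitute: b = ∂h/∂y = -0.004167.
Flow direction (−∇h) has components (+0.003583 E, +0.004167 N).
Azimuth = atan2(E, N) = atan2(+0.003583, +0.004167) = 40.7° ≈ 041°.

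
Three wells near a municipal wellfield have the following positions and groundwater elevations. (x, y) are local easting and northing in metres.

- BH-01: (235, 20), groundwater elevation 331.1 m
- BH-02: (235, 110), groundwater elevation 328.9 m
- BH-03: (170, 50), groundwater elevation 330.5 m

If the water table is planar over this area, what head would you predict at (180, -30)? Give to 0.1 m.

With h = a·x + b·y + c and BH-01 as origin, the differences give:
  0·a + 90·b = -2.2
  (-65)·a + 30·b = -0.6
Eliminate b (×30 and ×90, subtract): 5850·a = -12.00 → a = ∂h/∂x = -0.002051
Back-substitute: b = ∂h/∂y = -0.02444.
h(180, -30) = 331.1 + (-0.002051)·(-55) + (-0.02444)·(-50) = 331.1 +0.113 +1.222 = 332.435 m.

332.4 m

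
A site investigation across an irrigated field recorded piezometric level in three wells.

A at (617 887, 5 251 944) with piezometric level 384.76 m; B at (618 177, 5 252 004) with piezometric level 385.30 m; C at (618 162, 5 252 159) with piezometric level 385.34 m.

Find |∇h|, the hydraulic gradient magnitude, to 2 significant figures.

Taking A as reference: B−A = (290, 60, +0.54); C−A = (275, 215, +0.58).
Solve a·Δx + b·Δy = Δh: det = 290·215 − 275·60 = 45850.
∂h/∂x = [(+0.54)·215 − (+0.58)·60] / 45850 = +0.001773
∂h/∂y = [290·(+0.58) − 275·(+0.54)] / 45850 = +0.0004297
|∇h| = √(0.001773² + 0.0004297²) = 0.001824

0.0018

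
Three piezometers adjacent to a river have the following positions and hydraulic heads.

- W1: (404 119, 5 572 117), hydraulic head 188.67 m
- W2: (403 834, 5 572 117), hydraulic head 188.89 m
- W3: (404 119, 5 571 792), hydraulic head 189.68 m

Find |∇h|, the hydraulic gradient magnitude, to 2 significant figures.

∂h/∂x = (188.89 − 188.67) / (403834 − 404119) = -0.0007719
∂h/∂y = (189.68 − 188.67) / (5571792 − 5572117) = -0.003108
|∇h| = √(-0.0007719² + -0.003108²) = 0.003202

0.0032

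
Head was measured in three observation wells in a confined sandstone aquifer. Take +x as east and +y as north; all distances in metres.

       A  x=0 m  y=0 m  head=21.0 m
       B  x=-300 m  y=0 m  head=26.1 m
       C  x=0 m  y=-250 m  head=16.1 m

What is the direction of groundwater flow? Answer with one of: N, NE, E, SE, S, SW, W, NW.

∂h/∂x = (26.1 − 21.0) / (-300 − 0) = -0.01700
∂h/∂y = (16.1 − 21.0) / (-250 − 0) = +0.01960
Flow = −∇h = (+0.01700 east, -0.01960 north), which points southeast.

SE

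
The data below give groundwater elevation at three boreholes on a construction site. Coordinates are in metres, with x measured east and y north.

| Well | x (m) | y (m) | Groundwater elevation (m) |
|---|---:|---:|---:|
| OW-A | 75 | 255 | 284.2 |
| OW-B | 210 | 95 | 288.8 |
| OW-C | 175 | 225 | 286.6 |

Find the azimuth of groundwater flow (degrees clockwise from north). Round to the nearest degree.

299°

Taking OW-A as reference: OW-B−OW-A = (135, -160, +4.6); OW-C−OW-A = (100, -30, +2.4).
Determinant of the coordinate differences = 135·(-30) − 100·(-160) = 11950.
∂h/∂x = [(+4.6)·(-30) − (+2.4)·(-160)] / 11950 = +0.02059
∂h/∂y = [135·(+2.4) − 100·(+4.6)] / 11950 = -0.01138
Flow direction (−∇h) has components (-0.02059 E, +0.01138 N).
Azimuth = atan2(E, N) = atan2(-0.02059, +0.01138) = 298.9° ≈ 299°.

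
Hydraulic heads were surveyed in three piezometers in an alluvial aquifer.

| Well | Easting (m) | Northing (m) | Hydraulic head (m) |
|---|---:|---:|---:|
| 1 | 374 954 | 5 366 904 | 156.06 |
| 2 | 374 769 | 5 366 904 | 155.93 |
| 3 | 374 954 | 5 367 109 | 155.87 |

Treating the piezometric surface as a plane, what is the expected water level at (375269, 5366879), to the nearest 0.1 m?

∂h/∂x = (155.93 − 156.06) / (374769 − 374954) = +0.0007027
∂h/∂y = (155.87 − 156.06) / (5367109 − 5366904) = -0.0009268
h(375269, 5366879) = 156.06 + (+0.0007027)·(315) + (-0.0009268)·(-25) = 156.06 +0.221 +0.023 = 156.305 m.

156.3 m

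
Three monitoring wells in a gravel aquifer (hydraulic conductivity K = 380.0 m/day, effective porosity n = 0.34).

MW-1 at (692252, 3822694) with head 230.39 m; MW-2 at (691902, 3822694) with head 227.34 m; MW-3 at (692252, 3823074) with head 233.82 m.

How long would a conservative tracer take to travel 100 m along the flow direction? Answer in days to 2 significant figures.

7.1 days

∂h/∂x = (227.34 − 230.39) / (691902 − 692252) = +0.008714
∂h/∂y = (233.82 − 230.39) / (3823074 − 3822694) = +0.009026
|∇h| = √(0.008714² + 0.009026²) = 0.01255
Seepage velocity v = K·i/n = 380.0 × 0.01255 / 0.34 = 14.03 m/day.
t = 100 / 14.03 = 7.128 days.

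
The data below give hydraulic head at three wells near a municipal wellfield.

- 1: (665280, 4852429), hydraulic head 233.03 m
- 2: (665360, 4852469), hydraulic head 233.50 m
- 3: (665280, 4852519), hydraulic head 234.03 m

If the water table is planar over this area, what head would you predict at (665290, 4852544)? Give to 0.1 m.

With h = a·x + b·y + c and 1 as origin, the differences give:
  80·a + 40·b = +0.47
  0·a + 90·b = +1.00
Eliminate b (×90 and ×40, subtract): 7200·a = 2.300 → a = ∂h/∂x = +0.0003194
Back-substitute: b = ∂h/∂y = +0.01111.
h(665290, 4852544) = 233.03 + (+0.0003194)·(10) + (+0.01111)·(115) = 233.03 +0.003 +1.278 = 234.311 m.

234.3 m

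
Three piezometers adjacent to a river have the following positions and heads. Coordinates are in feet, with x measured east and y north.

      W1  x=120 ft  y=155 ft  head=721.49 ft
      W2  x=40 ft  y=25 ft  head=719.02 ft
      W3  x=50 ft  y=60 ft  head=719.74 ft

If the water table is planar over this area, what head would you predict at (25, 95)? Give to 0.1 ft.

720.6 ft

Taking W1 as reference: W2−W1 = (-80, -130, -2.47); W3−W1 = (-70, -95, -1.75).
Solve a·Δx + b·Δy = Δh: det = (-80)·(-95) − (-70)·(-130) = -1500.
∂h/∂x = [(-2.47)·(-95) − (-1.75)·(-130)] / -1500 = -0.004767
∂h/∂y = [(-80)·(-1.75) − (-70)·(-2.47)] / -1500 = +0.02193
h(25, 95) = 721.49 + (-0.004767)·(-95) + (+0.02193)·(-60) = 721.49 +0.453 -1.316 = 720.627 ft.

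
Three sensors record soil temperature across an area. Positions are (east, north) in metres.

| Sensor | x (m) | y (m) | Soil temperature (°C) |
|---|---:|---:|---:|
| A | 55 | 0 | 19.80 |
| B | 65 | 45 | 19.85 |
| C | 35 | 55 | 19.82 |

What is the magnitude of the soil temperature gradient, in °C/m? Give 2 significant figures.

0.0015 °C/m

With T = a·x + b·y + c and A as origin, the differences give:
  10·a + 45·b = +0.05
  (-20)·a + 55·b = +0.02
Eliminate b (×55 and ×45, subtract): 1450·a = 1.850 → a = ∂T/∂x = +0.001276
Back-substitute: b = ∂T/∂y = +0.0008276.
|∇f| = √(0.001276² + 0.0008276²) = 0.001521 °C/m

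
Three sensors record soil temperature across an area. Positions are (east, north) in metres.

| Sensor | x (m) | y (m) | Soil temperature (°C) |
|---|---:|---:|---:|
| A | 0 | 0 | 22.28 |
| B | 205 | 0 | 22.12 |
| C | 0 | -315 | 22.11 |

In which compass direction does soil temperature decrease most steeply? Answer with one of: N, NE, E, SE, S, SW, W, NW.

SE

∂T/∂x = (22.12 − 22.28) / (205 − 0) = -0.0007805
∂T/∂y = (22.11 − 22.28) / (-315 − 0) = +0.0005397
Steepest decrease is along −∇f = (+0.0007805 E, -0.0005397 N) → southeast.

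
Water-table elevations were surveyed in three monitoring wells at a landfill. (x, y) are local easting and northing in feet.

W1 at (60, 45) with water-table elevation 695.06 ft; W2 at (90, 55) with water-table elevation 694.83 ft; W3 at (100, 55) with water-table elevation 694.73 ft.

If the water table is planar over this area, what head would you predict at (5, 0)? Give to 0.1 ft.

695.3 ft

Differences from W1: to W2 (Δx, Δy, Δh) = (30, 10, -0.23); to W3 = (40, 10, -0.33).
Determinant of the coordinate differences = 30·10 − 40·10 = -100.
∂h/∂x = [(-0.23)·10 − (-0.33)·10] / -100 = -0.01000
∂h/∂y = [30·(-0.33) − 40·(-0.23)] / -100 = +0.007000
h(5, 0) = 695.06 + (-0.01000)·(-55) + (+0.007000)·(-45) = 695.06 +0.550 -0.315 = 695.295 ft.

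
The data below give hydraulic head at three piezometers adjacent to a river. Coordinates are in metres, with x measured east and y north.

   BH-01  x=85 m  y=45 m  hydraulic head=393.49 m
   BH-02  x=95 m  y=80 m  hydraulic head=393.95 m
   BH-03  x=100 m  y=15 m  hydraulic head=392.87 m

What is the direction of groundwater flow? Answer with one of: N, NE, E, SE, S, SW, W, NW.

SE

Taking BH-01 as reference: BH-02−BH-01 = (10, 35, +0.46); BH-03−BH-01 = (15, -30, -0.62).
Determinant of the coordinate differences = 10·(-30) − 15·35 = -825.
∂h/∂x = [(+0.46)·(-30) − (-0.62)·35] / -825 = -0.009576
∂h/∂y = [10·(-0.62) − 15·(+0.46)] / -825 = +0.01588
Flow = −∇h = (+0.009576 east, -0.01588 north), which points southeast.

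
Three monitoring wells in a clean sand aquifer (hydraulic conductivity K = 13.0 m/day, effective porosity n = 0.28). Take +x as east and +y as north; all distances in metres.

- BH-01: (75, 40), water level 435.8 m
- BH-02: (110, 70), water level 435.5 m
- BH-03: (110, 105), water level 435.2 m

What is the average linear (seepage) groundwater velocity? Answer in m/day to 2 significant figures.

Taking BH-01 as reference: BH-02−BH-01 = (35, 30, -0.3); BH-03−BH-01 = (35, 65, -0.6).
Determinant of the coordinate differences = 35·65 − 35·30 = 1225.
∂h/∂x = [(-0.3)·65 − (-0.6)·30] / 1225 = -0.001224
∂h/∂y = [35·(-0.6) − 35·(-0.3)] / 1225 = -0.008571
|∇h| = √(-0.001224² + -0.008571²) = 0.008658
Seepage velocity v = K·i/n = 13.0 × 0.008658 / 0.28 = 0.402 m/day.

0.40 m/day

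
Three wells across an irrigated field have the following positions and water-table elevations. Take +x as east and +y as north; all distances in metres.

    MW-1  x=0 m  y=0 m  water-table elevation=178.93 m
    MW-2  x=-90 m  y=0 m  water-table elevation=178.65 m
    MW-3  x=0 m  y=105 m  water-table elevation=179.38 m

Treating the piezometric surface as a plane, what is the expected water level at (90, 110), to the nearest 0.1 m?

∂h/∂x = (178.65 − 178.93) / (-90 − 0) = +0.003111
∂h/∂y = (179.38 − 178.93) / (105 − 0) = +0.004286
h(90, 110) = 178.93 + (+0.003111)·(90) + (+0.004286)·(110) = 178.93 +0.280 +0.471 = 179.681 m.

179.7 m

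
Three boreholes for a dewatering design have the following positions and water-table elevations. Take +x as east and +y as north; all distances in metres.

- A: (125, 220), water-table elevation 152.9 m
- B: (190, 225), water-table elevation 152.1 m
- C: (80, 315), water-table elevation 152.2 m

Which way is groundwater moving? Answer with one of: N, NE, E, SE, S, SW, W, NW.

Taking A as reference: B−A = (65, 5, -0.8); C−A = (-45, 95, -0.7).
Solve a·Δx + b·Δy = Δh: det = 65·95 − (-45)·5 = 6400.
∂h/∂x = [(-0.8)·95 − (-0.7)·5] / 6400 = -0.01133
∂h/∂y = [65·(-0.7) − (-45)·(-0.8)] / 6400 = -0.01273
Flow = −∇h = (+0.01133 east, +0.01273 north), which points northeast.

NE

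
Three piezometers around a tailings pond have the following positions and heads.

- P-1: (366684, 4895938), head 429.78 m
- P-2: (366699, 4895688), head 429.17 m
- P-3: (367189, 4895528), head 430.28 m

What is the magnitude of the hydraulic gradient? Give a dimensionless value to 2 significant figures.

0.0041

Differences from P-1: to P-2 (Δx, Δy, Δh) = (15, -250, -0.61); to P-3 = (505, -410, +0.50).
Determinant of the coordinate differences = 15·(-410) − 505·(-250) = 120100.
∂h/∂x = [(-0.61)·(-410) − (+0.50)·(-250)] / 120100 = +0.003123
∂h/∂y = [15·(+0.50) − 505·(-0.61)] / 120100 = +0.002627
|∇h| = √(0.003123² + 0.002627²) = 0.004081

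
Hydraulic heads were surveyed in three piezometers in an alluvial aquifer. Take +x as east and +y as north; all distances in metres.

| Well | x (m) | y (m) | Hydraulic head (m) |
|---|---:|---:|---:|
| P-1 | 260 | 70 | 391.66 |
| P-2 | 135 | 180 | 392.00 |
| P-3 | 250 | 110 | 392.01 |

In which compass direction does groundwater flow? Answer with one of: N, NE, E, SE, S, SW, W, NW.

SW

Three-point gradient (reference P-1): Δ to P-2 = (-125, 110, +0.34), Δ to P-3 = (-10, 40, +0.35).
∂h/∂x = +0.006385, ∂h/∂y = +0.01035 (det = -3900).
Flow = −∇h = (-0.006385 east, -0.01035 north), which points southwest.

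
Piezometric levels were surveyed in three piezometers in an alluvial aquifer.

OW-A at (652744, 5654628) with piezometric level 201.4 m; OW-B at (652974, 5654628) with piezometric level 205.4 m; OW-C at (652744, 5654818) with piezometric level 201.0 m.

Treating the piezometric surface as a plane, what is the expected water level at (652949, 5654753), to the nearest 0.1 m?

∂h/∂x = (205.4 − 201.4) / (652974 − 652744) = +0.01739
∂h/∂y = (201.0 − 201.4) / (5654818 − 5654628) = -0.002105
h(652949, 5654753) = 201.4 + (+0.01739)·(205) + (-0.002105)·(125) = 201.4 +3.565 -0.263 = 204.702 m.

204.7 m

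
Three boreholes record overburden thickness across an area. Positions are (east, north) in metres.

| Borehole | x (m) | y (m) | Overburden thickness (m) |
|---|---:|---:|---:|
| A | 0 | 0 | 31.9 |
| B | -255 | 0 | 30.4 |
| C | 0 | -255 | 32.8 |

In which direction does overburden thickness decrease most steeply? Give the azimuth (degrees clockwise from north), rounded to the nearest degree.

301°

∂d/∂x = (30.4 − 31.9) / (-255 − 0) = +0.005882
∂d/∂y = (32.8 − 31.9) / (-255 − 0) = -0.003529
Steepest decrease is along −∇f: components (-0.005882 E, +0.003529 N).
Azimuth = atan2(-0.005882, +0.003529) = 301.0° ≈ 301°.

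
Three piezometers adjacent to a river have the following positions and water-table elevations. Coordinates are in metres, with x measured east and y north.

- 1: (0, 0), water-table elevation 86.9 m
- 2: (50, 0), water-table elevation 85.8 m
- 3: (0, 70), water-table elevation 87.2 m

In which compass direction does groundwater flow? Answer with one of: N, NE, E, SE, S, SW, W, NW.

E

∂h/∂x = (85.8 − 86.9) / (50 − 0) = -0.02200
∂h/∂y = (87.2 − 86.9) / (70 − 0) = +0.004286
Flow = −∇h = (+0.02200 east, -0.004286 north), which points east.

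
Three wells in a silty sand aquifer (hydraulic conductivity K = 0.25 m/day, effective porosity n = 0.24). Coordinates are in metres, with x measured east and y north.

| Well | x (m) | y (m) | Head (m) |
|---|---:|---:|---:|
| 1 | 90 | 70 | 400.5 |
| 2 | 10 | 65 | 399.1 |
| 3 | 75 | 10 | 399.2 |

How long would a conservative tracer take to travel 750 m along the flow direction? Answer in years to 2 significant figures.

82 years

With h = a·x + b·y + c and 1 as origin, the differences give:
  (-80)·a + (-5)·b = -1.4
  (-15)·a + (-60)·b = -1.3
Eliminate b (×(-60) and ×(-5), subtract): 4725·a = 77.50 → a = ∂h/∂x = +0.01640
Back-substitute: b = ∂h/∂y = +0.01757.
|∇h| = √(0.01640² + 0.01757²) = 0.02403
Seepage velocity v = K·i/n = 0.25 × 0.02403 / 0.24 = 0.02503 m/day.
t = 750 / 0.02503 = 2.996e+04 days = 82 years.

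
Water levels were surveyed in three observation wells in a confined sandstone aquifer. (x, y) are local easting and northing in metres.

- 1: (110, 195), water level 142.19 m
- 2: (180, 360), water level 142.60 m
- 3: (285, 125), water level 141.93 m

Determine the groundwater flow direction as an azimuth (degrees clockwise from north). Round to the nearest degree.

Differences from 1: to 2 (Δx, Δy, Δh) = (70, 165, +0.41); to 3 = (175, -70, -0.26).
Determinant of the coordinate differences = 70·(-70) − 175·165 = -33775.
∂h/∂x = [(+0.41)·(-70) − (-0.26)·165] / -33775 = -0.0004204
∂h/∂y = [70·(-0.26) − 175·(+0.41)] / -33775 = +0.002663
Flow direction (−∇h) has components (+0.0004204 E, -0.002663 N).
Azimuth = atan2(E, N) = atan2(+0.0004204, -0.002663) = 171.0° ≈ 171°.

171°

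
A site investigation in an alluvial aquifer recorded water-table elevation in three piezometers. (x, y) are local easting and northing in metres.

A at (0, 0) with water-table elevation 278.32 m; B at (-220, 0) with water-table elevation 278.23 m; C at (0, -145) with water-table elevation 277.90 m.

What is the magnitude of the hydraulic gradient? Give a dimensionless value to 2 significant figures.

∂h/∂x = (278.23 − 278.32) / (-220 − 0) = +0.0004091
∂h/∂y = (277.90 − 278.32) / (-145 − 0) = +0.002897
|∇h| = √(0.0004091² + 0.002897²) = 0.002926

0.0029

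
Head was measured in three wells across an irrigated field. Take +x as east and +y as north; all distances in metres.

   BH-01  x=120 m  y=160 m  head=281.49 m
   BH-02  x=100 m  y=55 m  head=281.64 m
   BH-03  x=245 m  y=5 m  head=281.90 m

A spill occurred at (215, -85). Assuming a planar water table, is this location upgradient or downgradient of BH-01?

With h = a·x + b·y + c and BH-01 as origin, the differences give:
  (-20)·a + (-105)·b = +0.15
  125·a + (-155)·b = +0.41
Eliminate b (×(-155) and ×(-105), subtract): 16225·a = 19.800 → a = ∂h/∂x = +0.001220
Back-substitute: b = ∂h/∂y = -0.001661.
Head at (215, -85) = 281.49 + (+0.001220)·(95) + (-0.001661)·(-245) = 282.01 m.
That is higher than the 281.49 m at BH-01, so the point is upgradient.

upgradient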